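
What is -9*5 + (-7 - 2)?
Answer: -54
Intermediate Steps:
-9*5 + (-7 - 2) = -45 - 9 = -54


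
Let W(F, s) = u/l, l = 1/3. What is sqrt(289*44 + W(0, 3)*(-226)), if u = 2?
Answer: 4*sqrt(710) ≈ 106.58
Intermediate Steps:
l = 1/3 ≈ 0.33333
W(F, s) = 6 (W(F, s) = 2/(1/3) = 2*3 = 6)
sqrt(289*44 + W(0, 3)*(-226)) = sqrt(289*44 + 6*(-226)) = sqrt(12716 - 1356) = sqrt(11360) = 4*sqrt(710)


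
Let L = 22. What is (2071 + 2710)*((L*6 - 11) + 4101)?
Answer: 20185382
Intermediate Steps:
(2071 + 2710)*((L*6 - 11) + 4101) = (2071 + 2710)*((22*6 - 11) + 4101) = 4781*((132 - 11) + 4101) = 4781*(121 + 4101) = 4781*4222 = 20185382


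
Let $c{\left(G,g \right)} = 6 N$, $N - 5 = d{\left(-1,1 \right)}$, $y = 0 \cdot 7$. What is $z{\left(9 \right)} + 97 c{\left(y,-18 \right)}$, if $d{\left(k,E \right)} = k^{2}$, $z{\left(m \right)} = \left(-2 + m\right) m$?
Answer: $3555$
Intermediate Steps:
$y = 0$
$z{\left(m \right)} = m \left(-2 + m\right)$
$N = 6$ ($N = 5 + \left(-1\right)^{2} = 5 + 1 = 6$)
$c{\left(G,g \right)} = 36$ ($c{\left(G,g \right)} = 6 \cdot 6 = 36$)
$z{\left(9 \right)} + 97 c{\left(y,-18 \right)} = 9 \left(-2 + 9\right) + 97 \cdot 36 = 9 \cdot 7 + 3492 = 63 + 3492 = 3555$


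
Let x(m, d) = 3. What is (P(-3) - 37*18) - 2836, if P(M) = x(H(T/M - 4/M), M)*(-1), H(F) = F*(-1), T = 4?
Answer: -3505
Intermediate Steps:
H(F) = -F
P(M) = -3 (P(M) = 3*(-1) = -3)
(P(-3) - 37*18) - 2836 = (-3 - 37*18) - 2836 = (-3 - 666) - 2836 = -669 - 2836 = -3505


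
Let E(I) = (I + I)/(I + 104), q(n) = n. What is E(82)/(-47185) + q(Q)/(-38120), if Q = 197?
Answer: -34704089/6691134984 ≈ -0.0051866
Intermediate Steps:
E(I) = 2*I/(104 + I) (E(I) = (2*I)/(104 + I) = 2*I/(104 + I))
E(82)/(-47185) + q(Q)/(-38120) = (2*82/(104 + 82))/(-47185) + 197/(-38120) = (2*82/186)*(-1/47185) + 197*(-1/38120) = (2*82*(1/186))*(-1/47185) - 197/38120 = (82/93)*(-1/47185) - 197/38120 = -82/4388205 - 197/38120 = -34704089/6691134984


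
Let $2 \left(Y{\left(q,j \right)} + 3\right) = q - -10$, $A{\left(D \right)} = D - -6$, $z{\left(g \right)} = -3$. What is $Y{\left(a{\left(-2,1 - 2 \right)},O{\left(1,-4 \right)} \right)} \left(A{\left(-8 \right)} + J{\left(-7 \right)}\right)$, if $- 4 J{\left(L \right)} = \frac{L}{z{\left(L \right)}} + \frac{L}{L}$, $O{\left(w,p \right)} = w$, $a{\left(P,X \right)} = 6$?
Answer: $- \frac{85}{6} \approx -14.167$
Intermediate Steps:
$A{\left(D \right)} = 6 + D$ ($A{\left(D \right)} = D + 6 = 6 + D$)
$J{\left(L \right)} = - \frac{1}{4} + \frac{L}{12}$ ($J{\left(L \right)} = - \frac{\frac{L}{-3} + \frac{L}{L}}{4} = - \frac{L \left(- \frac{1}{3}\right) + 1}{4} = - \frac{- \frac{L}{3} + 1}{4} = - \frac{1 - \frac{L}{3}}{4} = - \frac{1}{4} + \frac{L}{12}$)
$Y{\left(q,j \right)} = 2 + \frac{q}{2}$ ($Y{\left(q,j \right)} = -3 + \frac{q - -10}{2} = -3 + \frac{q + 10}{2} = -3 + \frac{10 + q}{2} = -3 + \left(5 + \frac{q}{2}\right) = 2 + \frac{q}{2}$)
$Y{\left(a{\left(-2,1 - 2 \right)},O{\left(1,-4 \right)} \right)} \left(A{\left(-8 \right)} + J{\left(-7 \right)}\right) = \left(2 + \frac{1}{2} \cdot 6\right) \left(\left(6 - 8\right) + \left(- \frac{1}{4} + \frac{1}{12} \left(-7\right)\right)\right) = \left(2 + 3\right) \left(-2 - \frac{5}{6}\right) = 5 \left(-2 - \frac{5}{6}\right) = 5 \left(- \frac{17}{6}\right) = - \frac{85}{6}$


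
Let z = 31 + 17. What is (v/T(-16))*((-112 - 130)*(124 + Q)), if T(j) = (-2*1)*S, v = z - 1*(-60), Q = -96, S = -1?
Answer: -365904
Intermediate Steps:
z = 48
v = 108 (v = 48 - 1*(-60) = 48 + 60 = 108)
T(j) = 2 (T(j) = -2*1*(-1) = -2*(-1) = 2)
(v/T(-16))*((-112 - 130)*(124 + Q)) = (108/2)*((-112 - 130)*(124 - 96)) = (108*(½))*(-242*28) = 54*(-6776) = -365904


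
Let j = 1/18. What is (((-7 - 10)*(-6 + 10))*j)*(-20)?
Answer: 680/9 ≈ 75.556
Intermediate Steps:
j = 1/18 ≈ 0.055556
(((-7 - 10)*(-6 + 10))*j)*(-20) = (((-7 - 10)*(-6 + 10))*(1/18))*(-20) = (-17*4*(1/18))*(-20) = -68*1/18*(-20) = -34/9*(-20) = 680/9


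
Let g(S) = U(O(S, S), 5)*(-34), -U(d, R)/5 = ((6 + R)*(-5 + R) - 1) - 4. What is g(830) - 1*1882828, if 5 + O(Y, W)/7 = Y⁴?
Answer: -1883678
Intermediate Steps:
O(Y, W) = -35 + 7*Y⁴
U(d, R) = 25 - 5*(-5 + R)*(6 + R) (U(d, R) = -5*(((6 + R)*(-5 + R) - 1) - 4) = -5*(((-5 + R)*(6 + R) - 1) - 4) = -5*((-1 + (-5 + R)*(6 + R)) - 4) = -5*(-5 + (-5 + R)*(6 + R)) = 25 - 5*(-5 + R)*(6 + R))
g(S) = -850 (g(S) = (175 - 5*5 - 5*5²)*(-34) = (175 - 25 - 5*25)*(-34) = (175 - 25 - 125)*(-34) = 25*(-34) = -850)
g(830) - 1*1882828 = -850 - 1*1882828 = -850 - 1882828 = -1883678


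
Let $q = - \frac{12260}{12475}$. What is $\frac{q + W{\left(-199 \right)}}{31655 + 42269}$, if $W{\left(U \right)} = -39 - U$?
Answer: $\frac{99187}{46110095} \approx 0.0021511$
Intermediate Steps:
$q = - \frac{2452}{2495}$ ($q = \left(-12260\right) \frac{1}{12475} = - \frac{2452}{2495} \approx -0.98277$)
$\frac{q + W{\left(-199 \right)}}{31655 + 42269} = \frac{- \frac{2452}{2495} - -160}{31655 + 42269} = \frac{- \frac{2452}{2495} + \left(-39 + 199\right)}{73924} = \left(- \frac{2452}{2495} + 160\right) \frac{1}{73924} = \frac{396748}{2495} \cdot \frac{1}{73924} = \frac{99187}{46110095}$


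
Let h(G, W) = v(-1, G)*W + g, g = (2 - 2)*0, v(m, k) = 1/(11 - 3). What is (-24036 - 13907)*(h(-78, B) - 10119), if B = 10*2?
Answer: 767700719/2 ≈ 3.8385e+8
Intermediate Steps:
v(m, k) = ⅛ (v(m, k) = 1/8 = ⅛)
g = 0 (g = 0*0 = 0)
B = 20
h(G, W) = W/8 (h(G, W) = W/8 + 0 = W/8)
(-24036 - 13907)*(h(-78, B) - 10119) = (-24036 - 13907)*((⅛)*20 - 10119) = -37943*(5/2 - 10119) = -37943*(-20233/2) = 767700719/2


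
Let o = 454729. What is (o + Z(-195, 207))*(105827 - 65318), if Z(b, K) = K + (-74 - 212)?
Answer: 18417416850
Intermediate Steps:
Z(b, K) = -286 + K (Z(b, K) = K - 286 = -286 + K)
(o + Z(-195, 207))*(105827 - 65318) = (454729 + (-286 + 207))*(105827 - 65318) = (454729 - 79)*40509 = 454650*40509 = 18417416850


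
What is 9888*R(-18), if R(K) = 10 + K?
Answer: -79104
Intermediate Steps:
9888*R(-18) = 9888*(10 - 18) = 9888*(-8) = -79104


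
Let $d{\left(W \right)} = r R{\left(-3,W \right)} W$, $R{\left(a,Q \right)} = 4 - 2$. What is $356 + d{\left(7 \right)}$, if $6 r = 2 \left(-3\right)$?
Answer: $342$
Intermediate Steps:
$R{\left(a,Q \right)} = 2$ ($R{\left(a,Q \right)} = 4 - 2 = 2$)
$r = -1$ ($r = \frac{2 \left(-3\right)}{6} = \frac{1}{6} \left(-6\right) = -1$)
$d{\left(W \right)} = - 2 W$ ($d{\left(W \right)} = \left(-1\right) 2 W = - 2 W$)
$356 + d{\left(7 \right)} = 356 - 14 = 342$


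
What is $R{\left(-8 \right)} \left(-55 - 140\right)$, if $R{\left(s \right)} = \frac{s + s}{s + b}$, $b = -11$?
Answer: $- \frac{3120}{19} \approx -164.21$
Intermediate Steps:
$R{\left(s \right)} = \frac{2 s}{-11 + s}$ ($R{\left(s \right)} = \frac{s + s}{s - 11} = \frac{2 s}{-11 + s}$)
$R{\left(-8 \right)} \left(-55 - 140\right) = 2 \left(-8\right) \frac{1}{-11 - 8} \left(-55 - 140\right) = 2 \left(-8\right) \frac{1}{-19} \left(-195\right) = 2 \left(-8\right) \left(- \frac{1}{19}\right) \left(-195\right) = \frac{16}{19} \left(-195\right) = - \frac{3120}{19}$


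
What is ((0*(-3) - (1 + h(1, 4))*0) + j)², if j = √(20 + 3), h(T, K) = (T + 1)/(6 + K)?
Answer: 23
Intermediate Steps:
h(T, K) = (1 + T)/(6 + K)
j = √23 ≈ 4.7958
((0*(-3) - (1 + h(1, 4))*0) + j)² = ((0*(-3) - (1 + (1 + 1)/(6 + 4))*0) + √23)² = ((0 - (1 + 2/10)*0) + √23)² = ((0 - (1 + (⅒)*2)*0) + √23)² = ((0 - (1 + ⅕)*0) + √23)² = ((0 - 6*0/5) + √23)² = ((0 - 1*0) + √23)² = ((0 + 0) + √23)² = (0 + √23)² = (√23)² = 23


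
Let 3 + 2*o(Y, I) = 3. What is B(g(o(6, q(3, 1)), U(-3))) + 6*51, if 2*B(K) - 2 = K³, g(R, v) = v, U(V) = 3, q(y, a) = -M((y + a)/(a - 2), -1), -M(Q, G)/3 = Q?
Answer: 641/2 ≈ 320.50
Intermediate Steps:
M(Q, G) = -3*Q
q(y, a) = 3*(a + y)/(-2 + a) (q(y, a) = -(-3)*(y + a)/(a - 2) = -(-3)*(a + y)/(-2 + a) = 3*(a + y)/(-2 + a))
o(Y, I) = 0 (o(Y, I) = -3/2 + (½)*3 = -3/2 + 3/2 = 0)
B(K) = 1 + K³/2
B(g(o(6, q(3, 1)), U(-3))) + 6*51 = (1 + (½)*3³) + 6*51 = (1 + (½)*27) + 306 = (1 + 27/2) + 306 = 29/2 + 306 = 641/2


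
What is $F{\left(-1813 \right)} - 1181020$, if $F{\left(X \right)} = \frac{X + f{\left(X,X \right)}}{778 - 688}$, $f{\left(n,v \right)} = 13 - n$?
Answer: $- \frac{106291787}{90} \approx -1.181 \cdot 10^{6}$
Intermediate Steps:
$F{\left(X \right)} = \frac{13}{90}$ ($F{\left(X \right)} = \frac{X - \left(-13 + X\right)}{778 - 688} = \frac{13}{90}$)
$F{\left(-1813 \right)} - 1181020 = \frac{13}{90} - 1181020 = - \frac{106291787}{90}$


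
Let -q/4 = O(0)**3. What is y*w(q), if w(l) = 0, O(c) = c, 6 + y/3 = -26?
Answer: 0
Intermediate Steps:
y = -96 (y = -18 + 3*(-26) = -18 - 78 = -96)
q = 0 (q = -4*0**3 = -4*0 = 0)
y*w(q) = -96*0 = 0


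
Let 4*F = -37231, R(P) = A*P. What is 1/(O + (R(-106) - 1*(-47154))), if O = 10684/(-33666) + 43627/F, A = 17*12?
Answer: 20216433/516024360904 ≈ 3.9177e-5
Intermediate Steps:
A = 204
R(P) = 204*P
F = -37231/4 (F = (¼)*(-37231) = -37231/4 ≈ -9307.8)
O = -101173586/20216433 (O = 10684/(-33666) + 43627/(-37231/4) = 10684*(-1/33666) + 43627*(-4/37231) = -5342/16833 - 174508/37231 = -101173586/20216433 ≈ -5.0045)
1/(O + (R(-106) - 1*(-47154))) = 1/(-101173586/20216433 + (204*(-106) - 1*(-47154))) = 1/(-101173586/20216433 + (-21624 + 47154)) = 1/(-101173586/20216433 + 25530) = 1/(516024360904/20216433) = 20216433/516024360904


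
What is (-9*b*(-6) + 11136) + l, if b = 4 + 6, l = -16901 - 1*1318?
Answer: -6543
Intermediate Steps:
l = -18219 (l = -16901 - 1318 = -18219)
b = 10
(-9*b*(-6) + 11136) + l = (-9*10*(-6) + 11136) - 18219 = (-90*(-6) + 11136) - 18219 = (540 + 11136) - 18219 = 11676 - 18219 = -6543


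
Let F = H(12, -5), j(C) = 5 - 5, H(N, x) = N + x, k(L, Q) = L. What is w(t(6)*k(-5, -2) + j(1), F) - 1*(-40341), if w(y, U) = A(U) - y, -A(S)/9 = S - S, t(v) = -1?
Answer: 40336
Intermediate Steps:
j(C) = 0
A(S) = 0 (A(S) = -9*(S - S) = -9*0 = 0)
F = 7 (F = 12 - 5 = 7)
w(y, U) = -y (w(y, U) = 0 - y = -y)
w(t(6)*k(-5, -2) + j(1), F) - 1*(-40341) = -(-1*(-5) + 0) - 1*(-40341) = -(5 + 0) + 40341 = -1*5 + 40341 = -5 + 40341 = 40336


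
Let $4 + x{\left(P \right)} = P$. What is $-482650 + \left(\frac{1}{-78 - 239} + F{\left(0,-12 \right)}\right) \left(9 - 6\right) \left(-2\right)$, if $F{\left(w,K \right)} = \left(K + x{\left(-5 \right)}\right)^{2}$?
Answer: $- \frac{153838826}{317} \approx -4.853 \cdot 10^{5}$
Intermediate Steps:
$x{\left(P \right)} = -4 + P$
$F{\left(w,K \right)} = \left(-9 + K\right)^{2}$ ($F{\left(w,K \right)} = \left(K - 9\right)^{2} = \left(-9 + K\right)^{2}$)
$-482650 + \left(\frac{1}{-78 - 239} + F{\left(0,-12 \right)}\right) \left(9 - 6\right) \left(-2\right) = -482650 + \left(\frac{1}{-78 - 239} + \left(-9 - 12\right)^{2}\right) \left(9 - 6\right) \left(-2\right) = -482650 + \left(\frac{1}{-317} + \left(-21\right)^{2}\right) 3 \left(-2\right) = -482650 + \left(- \frac{1}{317} + 441\right) \left(-6\right) = -482650 + \frac{139796}{317} \left(-6\right) = -482650 - \frac{838776}{317} = - \frac{153838826}{317}$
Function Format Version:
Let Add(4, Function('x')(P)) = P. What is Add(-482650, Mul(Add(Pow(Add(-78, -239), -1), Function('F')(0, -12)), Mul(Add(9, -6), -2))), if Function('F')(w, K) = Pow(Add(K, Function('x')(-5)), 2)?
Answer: Rational(-153838826, 317) ≈ -4.8530e+5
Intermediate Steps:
Function('x')(P) = Add(-4, P)
Function('F')(w, K) = Pow(Add(-9, K), 2) (Function('F')(w, K) = Pow(Add(K, Add(-4, -5)), 2) = Pow(Add(K, -9), 2) = Pow(Add(-9, K), 2))
Add(-482650, Mul(Add(Pow(Add(-78, -239), -1), Function('F')(0, -12)), Mul(Add(9, -6), -2))) = Add(-482650, Mul(Add(Pow(Add(-78, -239), -1), Pow(Add(-9, -12), 2)), Mul(Add(9, -6), -2))) = Add(-482650, Mul(Add(Pow(-317, -1), Pow(-21, 2)), Mul(3, -2))) = Add(-482650, Mul(Add(Rational(-1, 317), 441), -6)) = Add(-482650, Mul(Rational(139796, 317), -6)) = Add(-482650, Rational(-838776, 317)) = Rational(-153838826, 317)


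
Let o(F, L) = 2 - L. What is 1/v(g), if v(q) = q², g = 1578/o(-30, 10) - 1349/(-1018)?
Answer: 4145296/159123603409 ≈ 2.6051e-5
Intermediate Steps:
g = -398903/2036 (g = 1578/(2 - 1*10) - 1349/(-1018) = 1578/(2 - 10) - 1349*(-1/1018) = 1578/(-8) + 1349/1018 = 1578*(-⅛) + 1349/1018 = -789/4 + 1349/1018 = -398903/2036 ≈ -195.92)
1/v(g) = 1/((-398903/2036)²) = 1/(159123603409/4145296) = 4145296/159123603409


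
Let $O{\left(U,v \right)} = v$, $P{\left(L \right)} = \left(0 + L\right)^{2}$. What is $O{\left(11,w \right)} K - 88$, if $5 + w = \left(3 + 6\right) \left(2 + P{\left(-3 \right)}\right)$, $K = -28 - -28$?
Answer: $-88$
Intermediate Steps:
$P{\left(L \right)} = L^{2}$
$K = 0$ ($K = -28 + 28 = 0$)
$w = 94$ ($w = -5 + \left(3 + 6\right) \left(2 + \left(-3\right)^{2}\right) = -5 + 9 \left(2 + 9\right) = -5 + 9 \cdot 11 = -5 + 99 = 94$)
$O{\left(11,w \right)} K - 88 = 94 \cdot 0 - 88 = 0 - 88 = -88$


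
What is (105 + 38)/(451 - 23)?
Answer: 143/428 ≈ 0.33411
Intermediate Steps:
(105 + 38)/(451 - 23) = 143/428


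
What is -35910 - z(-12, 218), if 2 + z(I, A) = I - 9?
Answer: -35887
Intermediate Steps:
z(I, A) = -11 + I (z(I, A) = -2 + (I - 9) = -2 + (-9 + I) = -11 + I)
-35910 - z(-12, 218) = -35910 - (-11 - 12) = -35910 - 1*(-23) = -35910 + 23 = -35887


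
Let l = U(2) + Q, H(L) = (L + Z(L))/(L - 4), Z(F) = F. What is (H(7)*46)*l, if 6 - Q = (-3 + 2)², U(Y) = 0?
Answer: 3220/3 ≈ 1073.3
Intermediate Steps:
Q = 5 (Q = 6 - (-3 + 2)² = 6 - 1*(-1)² = 6 - 1*1 = 6 - 1 = 5)
H(L) = 2*L/(-4 + L) (H(L) = (L + L)/(L - 4) = (2*L)/(-4 + L) = 2*L/(-4 + L))
l = 5 (l = 0 + 5 = 5)
(H(7)*46)*l = ((2*7/(-4 + 7))*46)*5 = ((2*7/3)*46)*5 = ((2*7*(⅓))*46)*5 = ((14/3)*46)*5 = (644/3)*5 = 3220/3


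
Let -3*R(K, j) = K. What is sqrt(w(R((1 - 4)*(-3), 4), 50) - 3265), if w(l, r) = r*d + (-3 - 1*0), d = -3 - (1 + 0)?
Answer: 34*I*sqrt(3) ≈ 58.89*I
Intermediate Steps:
d = -4 (d = -3 - 1*1 = -3 - 1 = -4)
R(K, j) = -K/3
w(l, r) = -3 - 4*r (w(l, r) = r*(-4) + (-3 - 1*0) = -4*r + (-3 + 0) = -4*r - 3 = -3 - 4*r)
sqrt(w(R((1 - 4)*(-3), 4), 50) - 3265) = sqrt((-3 - 4*50) - 3265) = sqrt((-3 - 200) - 3265) = sqrt(-203 - 3265) = sqrt(-3468) = 34*I*sqrt(3)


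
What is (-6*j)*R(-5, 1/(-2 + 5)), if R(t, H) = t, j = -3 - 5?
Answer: -240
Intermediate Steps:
j = -8
(-6*j)*R(-5, 1/(-2 + 5)) = -6*(-8)*(-5) = 48*(-5) = -240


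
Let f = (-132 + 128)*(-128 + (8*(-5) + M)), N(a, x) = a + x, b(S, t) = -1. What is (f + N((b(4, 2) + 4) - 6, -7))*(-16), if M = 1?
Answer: -10528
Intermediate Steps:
f = 668 (f = (-132 + 128)*(-128 + (8*(-5) + 1)) = -4*(-128 + (-40 + 1)) = -4*(-128 - 39) = -4*(-167) = 668)
(f + N((b(4, 2) + 4) - 6, -7))*(-16) = (668 + (((-1 + 4) - 6) - 7))*(-16) = (668 + ((3 - 6) - 7))*(-16) = (668 + (-3 - 7))*(-16) = (668 - 10)*(-16) = 658*(-16) = -10528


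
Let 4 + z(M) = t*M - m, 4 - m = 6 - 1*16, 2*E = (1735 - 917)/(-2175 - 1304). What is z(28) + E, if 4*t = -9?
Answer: -282208/3479 ≈ -81.118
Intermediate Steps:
E = -409/3479 (E = ((1735 - 917)/(-2175 - 1304))/2 = (818/(-3479))/2 = (818*(-1/3479))/2 = (½)*(-818/3479) = -409/3479 ≈ -0.11756)
m = 14 (m = 4 - (6 - 1*16) = 4 - (6 - 16) = 4 - 1*(-10) = 4 + 10 = 14)
t = -9/4 (t = (¼)*(-9) = -9/4 ≈ -2.2500)
z(M) = -18 - 9*M/4 (z(M) = -4 + (-9*M/4 - 1*14) = -4 + (-9*M/4 - 14) = -4 + (-14 - 9*M/4) = -18 - 9*M/4)
z(28) + E = (-18 - 9/4*28) - 409/3479 = (-18 - 63) - 409/3479 = -81 - 409/3479 = -282208/3479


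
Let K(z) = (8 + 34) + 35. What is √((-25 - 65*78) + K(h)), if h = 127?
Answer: I*√5018 ≈ 70.838*I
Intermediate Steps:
K(z) = 77 (K(z) = 42 + 35 = 77)
√((-25 - 65*78) + K(h)) = √((-25 - 65*78) + 77) = √((-25 - 5070) + 77) = √(-5095 + 77) = √(-5018) = I*√5018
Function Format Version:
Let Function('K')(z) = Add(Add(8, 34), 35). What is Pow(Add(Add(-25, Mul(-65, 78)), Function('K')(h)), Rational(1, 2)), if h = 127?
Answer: Mul(I, Pow(5018, Rational(1, 2))) ≈ Mul(70.838, I)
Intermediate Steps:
Function('K')(z) = 77 (Function('K')(z) = Add(42, 35) = 77)
Pow(Add(Add(-25, Mul(-65, 78)), Function('K')(h)), Rational(1, 2)) = Pow(Add(Add(-25, Mul(-65, 78)), 77), Rational(1, 2)) = Pow(Add(Add(-25, -5070), 77), Rational(1, 2)) = Pow(Add(-5095, 77), Rational(1, 2)) = Pow(-5018, Rational(1, 2)) = Mul(I, Pow(5018, Rational(1, 2)))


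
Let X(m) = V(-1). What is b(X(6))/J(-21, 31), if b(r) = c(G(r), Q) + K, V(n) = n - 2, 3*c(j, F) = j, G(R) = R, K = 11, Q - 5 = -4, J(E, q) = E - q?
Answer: -5/26 ≈ -0.19231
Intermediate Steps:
Q = 1 (Q = 5 - 4 = 1)
c(j, F) = j/3
V(n) = -2 + n
X(m) = -3 (X(m) = -2 - 1 = -3)
b(r) = 11 + r/3 (b(r) = r/3 + 11 = 11 + r/3)
b(X(6))/J(-21, 31) = (11 + (1/3)*(-3))/(-21 - 1*31) = (11 - 1)/(-21 - 31) = 10/(-52) = 10*(-1/52) = -5/26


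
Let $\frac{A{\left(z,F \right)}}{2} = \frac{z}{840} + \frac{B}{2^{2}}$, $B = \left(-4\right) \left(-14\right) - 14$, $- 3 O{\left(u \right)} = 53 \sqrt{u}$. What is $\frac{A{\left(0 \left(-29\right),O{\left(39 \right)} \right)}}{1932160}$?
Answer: $\frac{21}{1932160} \approx 1.0869 \cdot 10^{-5}$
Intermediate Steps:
$O{\left(u \right)} = - \frac{53 \sqrt{u}}{3}$
$B = 42$ ($B = 56 - 14 = 42$)
$A{\left(z,F \right)} = 21 + \frac{z}{420}$ ($A{\left(z,F \right)} = 2 \left(\frac{z}{840} + \frac{42}{2^{2}}\right) = 2 \left(z \frac{1}{840} + \frac{42}{4}\right) = 2 \left(\frac{z}{840} + 42 \cdot \frac{1}{4}\right) = 2 \left(\frac{z}{840} + \frac{21}{2}\right) = 2 \left(\frac{21}{2} + \frac{z}{840}\right) = 21 + \frac{z}{420}$)
$\frac{A{\left(0 \left(-29\right),O{\left(39 \right)} \right)}}{1932160} = \frac{21 + \frac{0 \left(-29\right)}{420}}{1932160} = \left(21 + \frac{1}{420} \cdot 0\right) \frac{1}{1932160} = \left(21 + 0\right) \frac{1}{1932160} = 21 \cdot \frac{1}{1932160} = \frac{21}{1932160}$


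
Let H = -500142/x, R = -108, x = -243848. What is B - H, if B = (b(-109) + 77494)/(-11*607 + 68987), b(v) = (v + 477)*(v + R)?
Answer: -7934954249/3798542220 ≈ -2.0889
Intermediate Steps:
b(v) = (-108 + v)*(477 + v) (b(v) = (v + 477)*(v - 108) = (477 + v)*(-108 + v) = (-108 + v)*(477 + v))
H = 250071/121924 (H = -500142/(-243848) = -500142*(-1/243848) = 250071/121924 ≈ 2.0510)
B = -1181/31155 (B = ((-51516 + (-109)² + 369*(-109)) + 77494)/(-11*607 + 68987) = ((-51516 + 11881 - 40221) + 77494)/(-6677 + 68987) = (-79856 + 77494)/62310 = -2362*1/62310 = -1181/31155 ≈ -0.037907)
B - H = -1181/31155 - 1*250071/121924 = -1181/31155 - 250071/121924 = -7934954249/3798542220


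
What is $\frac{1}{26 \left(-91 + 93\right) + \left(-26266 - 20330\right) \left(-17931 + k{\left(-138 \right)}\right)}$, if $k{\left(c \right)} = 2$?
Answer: $\frac{1}{835419736} \approx 1.197 \cdot 10^{-9}$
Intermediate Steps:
$\frac{1}{26 \left(-91 + 93\right) + \left(-26266 - 20330\right) \left(-17931 + k{\left(-138 \right)}\right)} = \frac{1}{26 \left(-91 + 93\right) + \left(-26266 - 20330\right) \left(-17931 + 2\right)} = \frac{1}{26 \cdot 2 - -835419684} = \frac{1}{52 + 835419684} = \frac{1}{835419736}$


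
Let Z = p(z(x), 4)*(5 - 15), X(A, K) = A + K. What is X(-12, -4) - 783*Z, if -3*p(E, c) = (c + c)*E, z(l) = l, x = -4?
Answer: 83504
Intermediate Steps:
p(E, c) = -2*E*c/3 (p(E, c) = -(c + c)*E/3 = -2*c*E/3 = -2*E*c/3)
Z = -320/3 (Z = (-⅔*(-4)*4)*(5 - 15) = (32/3)*(-10) = -320/3 ≈ -106.67)
X(-12, -4) - 783*Z = (-12 - 4) - 783*(-320/3) = -16 + 83520 = 83504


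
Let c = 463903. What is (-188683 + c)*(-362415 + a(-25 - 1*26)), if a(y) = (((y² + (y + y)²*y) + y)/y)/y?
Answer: -1696595433060/17 ≈ -9.9800e+10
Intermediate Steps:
a(y) = (y + y² + 4*y³)/y² (a(y) = (((y² + (2*y)²*y) + y)/y)/y = (((y² + (4*y²)*y) + y)/y)/y = (((y² + 4*y³) + y)/y)/y = ((y + y² + 4*y³)/y)/y = (y + y² + 4*y³)/y²)
(-188683 + c)*(-362415 + a(-25 - 1*26)) = (-188683 + 463903)*(-362415 + (1 + 1/(-25 - 1*26) + 4*(-25 - 1*26))) = 275220*(-362415 + (1 + 1/(-25 - 26) + 4*(-25 - 26))) = 275220*(-362415 + (1 + 1/(-51) + 4*(-51))) = 275220*(-362415 + (1 - 1/51 - 204)) = 275220*(-362415 - 10354/51) = 275220*(-18493519/51) = -1696595433060/17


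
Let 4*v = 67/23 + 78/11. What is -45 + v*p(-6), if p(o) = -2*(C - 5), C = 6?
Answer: -25301/506 ≈ -50.002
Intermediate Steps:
p(o) = -2 (p(o) = -2*(6 - 5) = -2*1 = -2)
v = 2531/1012 (v = (67/23 + 78/11)/4 = (1/4)*(2531/253) = 2531/1012 ≈ 2.5010)
-45 + v*p(-6) = -45 + (2531/1012)*(-2) = -45 - 2531/506 = -25301/506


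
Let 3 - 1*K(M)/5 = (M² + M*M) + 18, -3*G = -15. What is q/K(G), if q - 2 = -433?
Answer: 431/325 ≈ 1.3262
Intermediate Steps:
q = -431 (q = 2 - 433 = -431)
G = 5 (G = -⅓*(-15) = 5)
K(M) = -75 - 10*M² (K(M) = 15 - 5*((M² + M*M) + 18) = 15 - 5*((M² + M²) + 18) = 15 - 5*(2*M² + 18) = 15 - 5*(18 + 2*M²) = 15 + (-90 - 10*M²) = -75 - 10*M²)
q/K(G) = -431/(-75 - 10*5²) = -431/(-75 - 10*25) = -431/(-75 - 250) = -431/(-325) = -431*(-1/325) = 431/325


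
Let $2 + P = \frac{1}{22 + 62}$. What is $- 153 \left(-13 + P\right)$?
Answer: $\frac{64209}{28} \approx 2293.2$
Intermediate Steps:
$P = - \frac{167}{84}$ ($P = -2 + \frac{1}{22 + 62} = -2 + \frac{1}{84} = - \frac{167}{84} \approx -1.9881$)
$- 153 \left(-13 + P\right) = - 153 \left(-13 - \frac{167}{84}\right) = \left(-153\right) \left(- \frac{1259}{84}\right) = \frac{64209}{28}$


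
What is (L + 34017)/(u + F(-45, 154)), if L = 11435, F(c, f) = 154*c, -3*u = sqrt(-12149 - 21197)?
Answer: -1417420620/216128723 + 68178*I*sqrt(33346)/216128723 ≈ -6.5582 + 0.057604*I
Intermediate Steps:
u = -I*sqrt(33346)/3 (u = -sqrt(-12149 - 21197)/3 = -I*sqrt(33346)/3 ≈ -60.87*I)
(L + 34017)/(u + F(-45, 154)) = (11435 + 34017)/(-I*sqrt(33346)/3 + 154*(-45)) = 45452/(-I*sqrt(33346)/3 - 6930) = 45452/(-6930 - I*sqrt(33346)/3)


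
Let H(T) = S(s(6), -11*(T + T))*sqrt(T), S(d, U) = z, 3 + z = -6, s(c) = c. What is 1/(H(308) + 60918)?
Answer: 923/56226936 + sqrt(77)/206165432 ≈ 1.6458e-5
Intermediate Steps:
z = -9 (z = -3 - 6 = -9)
S(d, U) = -9
H(T) = -9*sqrt(T)
1/(H(308) + 60918) = 1/(-18*sqrt(77) + 60918) = 1/(60918 - 18*sqrt(77))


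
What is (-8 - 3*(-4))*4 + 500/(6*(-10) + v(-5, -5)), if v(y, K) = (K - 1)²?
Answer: -29/6 ≈ -4.8333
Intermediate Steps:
v(y, K) = (-1 + K)²
(-8 - 3*(-4))*4 + 500/(6*(-10) + v(-5, -5)) = (-8 - 3*(-4))*4 + 500/(6*(-10) + (-1 - 5)²) = (-8 + 12)*4 + 500/(-60 + (-6)²) = 4*4 + 500/(-60 + 36) = 16 + 500/(-24) = 16 - 1/24*500 = 16 - 125/6 = -29/6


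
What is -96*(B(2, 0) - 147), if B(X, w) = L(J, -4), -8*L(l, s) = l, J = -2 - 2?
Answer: 14064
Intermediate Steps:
J = -4
L(l, s) = -l/8
B(X, w) = 1/2 (B(X, w) = -1/8*(-4) = 1/2)
-96*(B(2, 0) - 147) = -96*(1/2 - 147) = -96*(-293/2) = 14064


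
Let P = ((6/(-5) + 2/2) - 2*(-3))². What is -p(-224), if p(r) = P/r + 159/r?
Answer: 43/50 ≈ 0.86000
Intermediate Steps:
P = 841/25 (P = ((6*(-⅕) + 2*(½)) + 6)² = ((-6/5 + 1) + 6)² = (-⅕ + 6)² = (29/5)² = 841/25 ≈ 33.640)
p(r) = 4816/(25*r) (p(r) = 841/(25*r) + 159/r = 4816/(25*r))
-p(-224) = -4816/(25*(-224)) = -4816*(-1)/(25*224) = -1*(-43/50) = 43/50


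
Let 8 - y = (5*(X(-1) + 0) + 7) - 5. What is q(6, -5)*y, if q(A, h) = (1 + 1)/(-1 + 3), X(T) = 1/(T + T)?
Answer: 17/2 ≈ 8.5000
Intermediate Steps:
X(T) = 1/(2*T)
q(A, h) = 1 (q(A, h) = 2/2 = 2*(½) = 1)
y = 17/2 (y = 8 - ((5*((½)/(-1) + 0) + 7) - 5) = 8 - ((5*((½)*(-1) + 0) + 7) - 5) = 8 - ((5*(-½ + 0) + 7) - 5) = 8 - ((5*(-½) + 7) - 5) = 8 - ((-5/2 + 7) - 5) = 8 - (9/2 - 5) = 8 - 1*(-½) = 8 + ½ = 17/2 ≈ 8.5000)
q(6, -5)*y = 1*(17/2) = 17/2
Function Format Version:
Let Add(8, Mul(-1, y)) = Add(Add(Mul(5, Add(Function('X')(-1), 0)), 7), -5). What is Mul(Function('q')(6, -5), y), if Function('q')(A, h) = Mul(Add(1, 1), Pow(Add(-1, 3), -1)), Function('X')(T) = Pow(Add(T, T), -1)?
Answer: Rational(17, 2) ≈ 8.5000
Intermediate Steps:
Function('X')(T) = Mul(Rational(1, 2), Pow(T, -1)) (Function('X')(T) = Pow(Mul(2, T), -1) = Mul(Rational(1, 2), Pow(T, -1)))
Function('q')(A, h) = 1 (Function('q')(A, h) = Mul(2, Pow(2, -1)) = Mul(2, Rational(1, 2)) = 1)
y = Rational(17, 2) (y = Add(8, Mul(-1, Add(Add(Mul(5, Add(Mul(Rational(1, 2), Pow(-1, -1)), 0)), 7), -5))) = Add(8, Mul(-1, Add(Add(Mul(5, Add(Mul(Rational(1, 2), -1), 0)), 7), -5))) = Add(8, Mul(-1, Add(Add(Mul(5, Add(Rational(-1, 2), 0)), 7), -5))) = Add(8, Mul(-1, Add(Add(Mul(5, Rational(-1, 2)), 7), -5))) = Add(8, Mul(-1, Add(Add(Rational(-5, 2), 7), -5))) = Add(8, Mul(-1, Add(Rational(9, 2), -5))) = Add(8, Mul(-1, Rational(-1, 2))) = Add(8, Rational(1, 2)) = Rational(17, 2) ≈ 8.5000)
Mul(Function('q')(6, -5), y) = Mul(1, Rational(17, 2)) = Rational(17, 2)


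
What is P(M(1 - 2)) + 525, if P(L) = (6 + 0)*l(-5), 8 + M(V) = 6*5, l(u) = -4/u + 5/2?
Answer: 2724/5 ≈ 544.80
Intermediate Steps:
l(u) = 5/2 - 4/u (l(u) = -4/u + 5*(½) = -4/u + 5/2 = 5/2 - 4/u)
M(V) = 22 (M(V) = -8 + 6*5 = -8 + 30 = 22)
P(L) = 99/5 (P(L) = (6 + 0)*(5/2 - 4/(-5)) = 6*(5/2 - 4*(-⅕)) = 6*(5/2 + ⅘) = 6*(33/10) = 99/5)
P(M(1 - 2)) + 525 = 99/5 + 525 = 2724/5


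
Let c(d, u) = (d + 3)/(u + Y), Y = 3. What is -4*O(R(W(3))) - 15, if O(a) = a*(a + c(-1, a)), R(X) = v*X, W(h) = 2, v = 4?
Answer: -3045/11 ≈ -276.82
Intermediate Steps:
c(d, u) = (3 + d)/(3 + u) (c(d, u) = (d + 3)/(u + 3) = (3 + d)/(3 + u))
R(X) = 4*X
O(a) = a*(a + 2/(3 + a)) (O(a) = a*(a + (3 - 1)/(3 + a)) = a*(a + 2/(3 + a)))
-4*O(R(W(3))) - 15 = -4*4*2*(2 + (4*2)*(3 + 4*2))/(3 + 4*2) - 15 = -32*(2 + 8*(3 + 8))/(3 + 8) - 15 = -32*(2 + 8*11)/11 - 15 = -32*(2 + 88)/11 - 15 = -32*90/11 - 15 = -4*720/11 - 15 = -2880/11 - 15 = -3045/11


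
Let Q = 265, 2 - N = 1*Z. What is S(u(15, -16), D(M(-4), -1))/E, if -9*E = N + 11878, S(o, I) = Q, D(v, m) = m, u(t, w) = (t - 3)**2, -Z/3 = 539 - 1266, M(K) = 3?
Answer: -15/61 ≈ -0.24590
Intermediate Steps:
Z = 2181 (Z = -3*(539 - 1266) = -3*(-727) = 2181)
u(t, w) = (-3 + t)**2
N = -2179 (N = 2 - 2181 = -2179)
S(o, I) = 265
E = -3233/3 (E = -(-2179 + 11878)/9 = -1/9*9699 = -3233/3 ≈ -1077.7)
S(u(15, -16), D(M(-4), -1))/E = 265/(-3233/3) = 265*(-3/3233) = -15/61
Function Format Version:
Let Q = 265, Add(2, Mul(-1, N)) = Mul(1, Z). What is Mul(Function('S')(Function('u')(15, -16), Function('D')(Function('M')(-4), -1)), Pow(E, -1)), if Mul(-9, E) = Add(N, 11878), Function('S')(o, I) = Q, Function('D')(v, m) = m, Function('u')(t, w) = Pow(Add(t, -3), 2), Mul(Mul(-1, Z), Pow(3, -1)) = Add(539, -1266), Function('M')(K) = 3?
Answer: Rational(-15, 61) ≈ -0.24590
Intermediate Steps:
Z = 2181 (Z = Mul(-3, Add(539, -1266)) = Mul(-3, -727) = 2181)
Function('u')(t, w) = Pow(Add(-3, t), 2)
N = -2179 (N = Add(2, Mul(-1, Mul(1, 2181))) = Add(2, Mul(-1, 2181)) = Add(2, -2181) = -2179)
Function('S')(o, I) = 265
E = Rational(-3233, 3) (E = Mul(Rational(-1, 9), Add(-2179, 11878)) = Mul(Rational(-1, 9), 9699) = Rational(-3233, 3) ≈ -1077.7)
Mul(Function('S')(Function('u')(15, -16), Function('D')(Function('M')(-4), -1)), Pow(E, -1)) = Mul(265, Pow(Rational(-3233, 3), -1)) = Mul(265, Rational(-3, 3233)) = Rational(-15, 61)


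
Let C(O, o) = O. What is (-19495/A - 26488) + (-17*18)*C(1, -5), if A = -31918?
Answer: -855191397/31918 ≈ -26793.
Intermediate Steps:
(-19495/A - 26488) + (-17*18)*C(1, -5) = (-19495/(-31918) - 26488) - 17*18*1 = (-19495*(-1/31918) - 26488) - 306*1 = (19495/31918 - 26488) - 306 = -845424489/31918 - 306 = -855191397/31918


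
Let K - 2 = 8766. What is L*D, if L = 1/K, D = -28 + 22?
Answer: -3/4384 ≈ -0.00068431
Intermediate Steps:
K = 8768 (K = 2 + 8766 = 8768)
D = -6
L = 1/8768 ≈ 0.00011405
L*D = (1/8768)*(-6) = -3/4384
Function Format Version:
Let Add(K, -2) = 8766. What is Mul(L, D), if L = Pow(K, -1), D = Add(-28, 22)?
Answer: Rational(-3, 4384) ≈ -0.00068431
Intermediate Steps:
K = 8768 (K = Add(2, 8766) = 8768)
D = -6
L = Rational(1, 8768) (L = Pow(8768, -1) = Rational(1, 8768) ≈ 0.00011405)
Mul(L, D) = Mul(Rational(1, 8768), -6) = Rational(-3, 4384)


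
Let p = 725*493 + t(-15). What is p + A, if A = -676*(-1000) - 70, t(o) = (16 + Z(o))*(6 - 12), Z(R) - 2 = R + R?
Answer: 1033427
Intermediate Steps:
Z(R) = 2 + 2*R (Z(R) = 2 + (R + R) = 2 + 2*R)
t(o) = -108 - 12*o (t(o) = (16 + (2 + 2*o))*(6 - 12) = (18 + 2*o)*(-6) = -108 - 12*o)
A = 675930 (A = 676000 - 70 = 675930)
p = 357497 (p = 725*493 + (-108 - 12*(-15)) = 357425 + (-108 + 180) = 357425 + 72 = 357497)
p + A = 357497 + 675930 = 1033427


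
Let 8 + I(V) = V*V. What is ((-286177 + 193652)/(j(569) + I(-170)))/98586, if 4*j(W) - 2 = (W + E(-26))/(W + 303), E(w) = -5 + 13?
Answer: -161363600/4967631074781 ≈ -3.2483e-5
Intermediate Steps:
I(V) = -8 + V² (I(V) = -8 + V*V = -8 + V²)
E(w) = 8
j(W) = ½ + (8 + W)/(4*(303 + W)) (j(W) = ½ + ((W + 8)/(W + 303))/4 = ½ + ((8 + W)/(303 + W))/4 = ½ + (8 + W)/(4*(303 + W)))
((-286177 + 193652)/(j(569) + I(-170)))/98586 = ((-286177 + 193652)/((614 + 3*569)/(4*(303 + 569)) + (-8 + (-170)²)))/98586 = -92525/((¼)*(614 + 1707)/872 + (-8 + 28900))*(1/98586) = -92525/((¼)*(1/872)*2321 + 28892)*(1/98586) = -92525/(2321/3488 + 28892)*(1/98586) = -92525/100777617/3488*(1/98586) = -92525*3488/100777617*(1/98586) = -322727200/100777617*1/98586 = -161363600/4967631074781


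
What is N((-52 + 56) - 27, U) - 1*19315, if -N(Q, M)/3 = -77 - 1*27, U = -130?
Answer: -19003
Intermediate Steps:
N(Q, M) = 312 (N(Q, M) = -3*(-77 - 1*27) = -3*(-77 - 27) = -3*(-104) = 312)
N((-52 + 56) - 27, U) - 1*19315 = 312 - 1*19315 = 312 - 19315 = -19003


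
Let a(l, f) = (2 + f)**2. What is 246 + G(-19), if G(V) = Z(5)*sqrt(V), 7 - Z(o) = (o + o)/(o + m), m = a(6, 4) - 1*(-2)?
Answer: 246 + 291*I*sqrt(19)/43 ≈ 246.0 + 29.499*I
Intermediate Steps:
m = 38 (m = (2 + 4)**2 - 1*(-2) = 6**2 + 2 = 36 + 2 = 38)
Z(o) = 7 - 2*o/(38 + o) (Z(o) = 7 - (o + o)/(o + 38) = 7 - 2*o/(38 + o))
G(V) = 291*sqrt(V)/43 (G(V) = ((266 + 5*5)/(38 + 5))*sqrt(V) = ((266 + 25)/43)*sqrt(V) = ((1/43)*291)*sqrt(V) = 291*sqrt(V)/43)
246 + G(-19) = 246 + 291*sqrt(-19)/43 = 246 + 291*(I*sqrt(19))/43 = 246 + 291*I*sqrt(19)/43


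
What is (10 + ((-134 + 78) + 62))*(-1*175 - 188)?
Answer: -5808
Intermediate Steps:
(10 + ((-134 + 78) + 62))*(-1*175 - 188) = (10 + (-56 + 62))*(-175 - 188) = (10 + 6)*(-363) = 16*(-363) = -5808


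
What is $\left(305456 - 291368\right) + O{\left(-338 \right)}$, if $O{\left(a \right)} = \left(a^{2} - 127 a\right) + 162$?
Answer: $171420$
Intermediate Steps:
$O{\left(a \right)} = 162 + a^{2} - 127 a$
$\left(305456 - 291368\right) + O{\left(-338 \right)} = \left(305456 - 291368\right) + \left(162 + \left(-338\right)^{2} - -42926\right) = 14088 + \left(162 + 114244 + 42926\right) = 14088 + 157332 = 171420$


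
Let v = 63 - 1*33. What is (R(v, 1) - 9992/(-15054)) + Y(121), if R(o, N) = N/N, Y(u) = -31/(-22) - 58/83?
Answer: 32629517/13744302 ≈ 2.3740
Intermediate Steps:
Y(u) = 1297/1826 (Y(u) = -31*(-1/22) - 58*1/83 = 31/22 - 58/83 = 1297/1826)
v = 30 (v = 63 - 33 = 30)
R(o, N) = 1
(R(v, 1) - 9992/(-15054)) + Y(121) = (1 - 9992/(-15054)) + 1297/1826 = (1 - 9992*(-1/15054)) + 1297/1826 = (1 + 4996/7527) + 1297/1826 = 12523/7527 + 1297/1826 = 32629517/13744302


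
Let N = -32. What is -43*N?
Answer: 1376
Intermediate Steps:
-43*N = -43*(-32) = 1376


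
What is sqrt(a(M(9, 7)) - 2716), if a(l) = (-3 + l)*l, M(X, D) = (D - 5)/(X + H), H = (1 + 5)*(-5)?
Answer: I*sqrt(1197626)/21 ≈ 52.112*I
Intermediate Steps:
H = -30 (H = 6*(-5) = -30)
M(X, D) = (-5 + D)/(-30 + X) (M(X, D) = (D - 5)/(X - 30) = (-5 + D)/(-30 + X))
a(l) = l*(-3 + l)
sqrt(a(M(9, 7)) - 2716) = sqrt(((-5 + 7)/(-30 + 9))*(-3 + (-5 + 7)/(-30 + 9)) - 2716) = sqrt((2/(-21))*(-3 + 2/(-21)) - 2716) = sqrt((-1/21*2)*(-3 - 1/21*2) - 2716) = sqrt(-2*(-3 - 2/21)/21 - 2716) = sqrt(-2/21*(-65/21) - 2716) = sqrt(130/441 - 2716) = sqrt(-1197626/441) = I*sqrt(1197626)/21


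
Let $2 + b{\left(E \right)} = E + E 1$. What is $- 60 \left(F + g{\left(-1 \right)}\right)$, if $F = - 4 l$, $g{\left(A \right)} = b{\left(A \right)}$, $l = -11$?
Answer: $-2400$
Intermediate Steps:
$b{\left(E \right)} = -2 + 2 E$ ($b{\left(E \right)} = -2 + \left(E + E 1\right) = -2 + \left(E + E\right) = -2 + 2 E$)
$g{\left(A \right)} = -2 + 2 A$
$F = 44$ ($F = \left(-4\right) \left(-11\right) = 44$)
$- 60 \left(F + g{\left(-1 \right)}\right) = - 60 \left(44 + \left(-2 + 2 \left(-1\right)\right)\right) = - 60 \left(44 - 4\right) = \left(-60\right) 40 = -2400$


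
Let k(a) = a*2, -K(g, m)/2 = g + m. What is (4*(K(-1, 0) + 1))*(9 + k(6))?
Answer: 252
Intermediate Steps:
K(g, m) = -2*g - 2*m (K(g, m) = -2*(g + m) = -2*g - 2*m)
k(a) = 2*a
(4*(K(-1, 0) + 1))*(9 + k(6)) = (4*((-2*(-1) - 2*0) + 1))*(9 + 2*6) = (4*((2 + 0) + 1))*(9 + 12) = (4*(2 + 1))*21 = (4*3)*21 = 12*21 = 252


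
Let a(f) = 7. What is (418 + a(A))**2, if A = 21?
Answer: 180625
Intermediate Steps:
(418 + a(A))**2 = (418 + 7)**2 = 425**2 = 180625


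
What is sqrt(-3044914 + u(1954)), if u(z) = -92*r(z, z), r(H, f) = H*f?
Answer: 3*I*sqrt(39367954) ≈ 18823.0*I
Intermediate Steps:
u(z) = -92*z**2 (u(z) = -92*z*z = -92*z**2)
sqrt(-3044914 + u(1954)) = sqrt(-3044914 - 92*1954**2) = sqrt(-3044914 - 92*3818116) = sqrt(-3044914 - 351266672) = sqrt(-354311586) = 3*I*sqrt(39367954)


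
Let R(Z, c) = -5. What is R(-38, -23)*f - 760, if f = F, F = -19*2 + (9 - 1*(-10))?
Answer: -665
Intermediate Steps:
F = -19 (F = -38 + (9 + 10) = -38 + 19 = -19)
f = -19
R(-38, -23)*f - 760 = -5*(-19) - 760 = 95 - 760 = -665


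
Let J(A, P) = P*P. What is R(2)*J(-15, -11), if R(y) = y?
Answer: 242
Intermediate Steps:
J(A, P) = P**2
R(2)*J(-15, -11) = 2*(-11)**2 = 2*121 = 242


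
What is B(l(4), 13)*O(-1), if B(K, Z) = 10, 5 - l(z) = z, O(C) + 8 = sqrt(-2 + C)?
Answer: -80 + 10*I*sqrt(3) ≈ -80.0 + 17.32*I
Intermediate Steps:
O(C) = -8 + sqrt(-2 + C)
l(z) = 5 - z
B(l(4), 13)*O(-1) = 10*(-8 + sqrt(-2 - 1)) = 10*(-8 + sqrt(-3)) = 10*(-8 + I*sqrt(3)) = -80 + 10*I*sqrt(3)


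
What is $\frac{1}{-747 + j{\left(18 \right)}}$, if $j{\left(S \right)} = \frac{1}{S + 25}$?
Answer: $- \frac{43}{32120} \approx -0.0013387$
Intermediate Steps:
$j{\left(S \right)} = \frac{1}{25 + S}$
$\frac{1}{-747 + j{\left(18 \right)}} = \frac{1}{-747 + \frac{1}{25 + 18}} = \frac{1}{-747 + \frac{1}{43}} = \frac{1}{- \frac{32120}{43}} = - \frac{43}{32120}$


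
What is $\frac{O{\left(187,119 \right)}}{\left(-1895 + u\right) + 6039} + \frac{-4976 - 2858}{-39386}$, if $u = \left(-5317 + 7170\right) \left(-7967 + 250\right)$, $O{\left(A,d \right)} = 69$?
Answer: $\frac{55993946252}{281520434701} \approx 0.1989$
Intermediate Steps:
$u = -14299601$ ($u = 1853 \left(-7717\right) = -14299601$)
$\frac{O{\left(187,119 \right)}}{\left(-1895 + u\right) + 6039} + \frac{-4976 - 2858}{-39386} = \frac{69}{\left(-1895 - 14299601\right) + 6039} + \frac{-4976 - 2858}{-39386} = \frac{69}{-14301496 + 6039} + \left(-4976 - 2858\right) \left(- \frac{1}{39386}\right) = \frac{69}{-14295457} - - \frac{3917}{19693} = 69 \left(- \frac{1}{14295457}\right) + \frac{3917}{19693} = - \frac{69}{14295457} + \frac{3917}{19693} = \frac{55993946252}{281520434701}$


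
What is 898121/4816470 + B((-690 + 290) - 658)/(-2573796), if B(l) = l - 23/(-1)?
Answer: 386094213961/2066101870020 ≈ 0.18687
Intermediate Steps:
B(l) = 23 + l (B(l) = l - 23*(-1) = l + 23 = 23 + l)
898121/4816470 + B((-690 + 290) - 658)/(-2573796) = 898121/4816470 + (23 + ((-690 + 290) - 658))/(-2573796) = 898121*(1/4816470) + (23 + (-400 - 658))*(-1/2573796) = 898121/4816470 + (23 - 1058)*(-1/2573796) = 898121/4816470 - 1035*(-1/2573796) = 898121/4816470 + 345/857932 = 386094213961/2066101870020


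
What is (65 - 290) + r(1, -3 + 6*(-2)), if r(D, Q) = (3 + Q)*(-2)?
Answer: -201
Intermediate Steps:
r(D, Q) = -6 - 2*Q
(65 - 290) + r(1, -3 + 6*(-2)) = (65 - 290) + (-6 - 2*(-3 + 6*(-2))) = -225 + (-6 - 2*(-3 - 12)) = -225 + (-6 - 2*(-15)) = -225 + (-6 + 30) = -225 + 24 = -201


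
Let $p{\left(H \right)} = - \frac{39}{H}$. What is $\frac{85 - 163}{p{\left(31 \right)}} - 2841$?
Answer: $-2779$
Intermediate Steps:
$\frac{85 - 163}{p{\left(31 \right)}} - 2841 = \frac{85 - 163}{\left(-39\right) \frac{1}{31}} - 2841 = - \frac{78}{\left(-39\right) \frac{1}{31}} - 2841 = - \frac{78}{- \frac{39}{31}} - 2841 = \left(-78\right) \left(- \frac{31}{39}\right) - 2841 = 62 - 2841 = -2779$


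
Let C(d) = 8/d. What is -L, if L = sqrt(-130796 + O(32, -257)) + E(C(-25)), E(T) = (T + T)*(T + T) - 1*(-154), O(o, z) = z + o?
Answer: -96506/625 - I*sqrt(131021) ≈ -154.41 - 361.97*I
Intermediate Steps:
O(o, z) = o + z
E(T) = 154 + 4*T**2 (E(T) = (2*T)*(2*T) + 154 = 4*T**2 + 154 = 154 + 4*T**2)
L = 96506/625 + I*sqrt(131021) (L = sqrt(-130796 + (32 - 257)) + (154 + 4*(8/(-25))**2) = sqrt(-130796 - 225) + (154 + 4*(8*(-1/25))**2) = sqrt(-131021) + (154 + 4*(-8/25)**2) = I*sqrt(131021) + (154 + 4*(64/625)) = I*sqrt(131021) + (154 + 256/625) = I*sqrt(131021) + 96506/625 = 96506/625 + I*sqrt(131021) ≈ 154.41 + 361.97*I)
-L = -(96506/625 + I*sqrt(131021)) = -96506/625 - I*sqrt(131021)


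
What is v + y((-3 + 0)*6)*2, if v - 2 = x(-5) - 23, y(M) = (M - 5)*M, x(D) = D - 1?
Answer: 801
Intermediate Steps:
x(D) = -1 + D
y(M) = M*(-5 + M) (y(M) = (-5 + M)*M = M*(-5 + M))
v = -27 (v = 2 + ((-1 - 5) - 23) = 2 + (-6 - 23) = 2 - 29 = -27)
v + y((-3 + 0)*6)*2 = -27 + (((-3 + 0)*6)*(-5 + (-3 + 0)*6))*2 = -27 + ((-3*6)*(-5 - 3*6))*2 = -27 - 18*(-5 - 18)*2 = -27 - 18*(-23)*2 = -27 + 414*2 = -27 + 828 = 801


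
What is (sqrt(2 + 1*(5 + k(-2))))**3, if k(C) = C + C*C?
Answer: 27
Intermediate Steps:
k(C) = C + C**2
(sqrt(2 + 1*(5 + k(-2))))**3 = (sqrt(2 + 1*(5 - 2*(1 - 2))))**3 = (sqrt(2 + 1*(5 - 2*(-1))))**3 = (sqrt(2 + 1*(5 + 2)))**3 = (sqrt(2 + 1*7))**3 = (sqrt(2 + 7))**3 = (sqrt(9))**3 = 3**3 = 27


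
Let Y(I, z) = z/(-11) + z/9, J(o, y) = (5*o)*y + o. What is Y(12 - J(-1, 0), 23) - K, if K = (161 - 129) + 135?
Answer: -16487/99 ≈ -166.54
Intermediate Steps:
J(o, y) = o + 5*o*y (J(o, y) = 5*o*y + o = o + 5*o*y)
Y(I, z) = 2*z/99 (Y(I, z) = z*(-1/11) + z*(1/9) = -z/11 + z/9 = 2*z/99)
K = 167 (K = 32 + 135 = 167)
Y(12 - J(-1, 0), 23) - K = (2/99)*23 - 1*167 = 46/99 - 167 = -16487/99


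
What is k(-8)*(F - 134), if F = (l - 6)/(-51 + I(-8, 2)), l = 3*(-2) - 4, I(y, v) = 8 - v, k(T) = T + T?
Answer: 96224/45 ≈ 2138.3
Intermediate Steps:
k(T) = 2*T
l = -10 (l = -6 - 4 = -10)
F = 16/45 (F = (-10 - 6)/(-51 + (8 - 1*2)) = -16/(-51 + (8 - 2)) = -16/(-51 + 6) = -16/(-45) = -16*(-1/45) = 16/45 ≈ 0.35556)
k(-8)*(F - 134) = (2*(-8))*(16/45 - 134) = -16*(-6014/45) = 96224/45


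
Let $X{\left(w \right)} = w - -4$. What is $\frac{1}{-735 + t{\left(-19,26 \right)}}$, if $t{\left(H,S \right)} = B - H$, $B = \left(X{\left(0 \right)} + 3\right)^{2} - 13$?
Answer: $- \frac{1}{680} \approx -0.0014706$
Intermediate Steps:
$X{\left(w \right)} = 4 + w$ ($X{\left(w \right)} = w + 4 = 4 + w$)
$B = 36$ ($B = \left(\left(4 + 0\right) + 3\right)^{2} - 13 = \left(4 + 3\right)^{2} - 13 = 7^{2} - 13 = 49 - 13 = 36$)
$t{\left(H,S \right)} = 36 - H$
$\frac{1}{-735 + t{\left(-19,26 \right)}} = \frac{1}{-735 + \left(36 - -19\right)} = \frac{1}{-735 + \left(36 + 19\right)} = \frac{1}{-735 + 55} = \frac{1}{-680} = - \frac{1}{680}$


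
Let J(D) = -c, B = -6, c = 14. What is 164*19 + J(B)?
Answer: 3102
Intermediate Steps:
J(D) = -14 (J(D) = -1*14 = -14)
164*19 + J(B) = 164*19 - 14 = 3116 - 14 = 3102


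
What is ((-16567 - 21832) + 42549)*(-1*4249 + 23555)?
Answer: 80119900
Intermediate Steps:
((-16567 - 21832) + 42549)*(-1*4249 + 23555) = (-38399 + 42549)*(-4249 + 23555) = 4150*19306 = 80119900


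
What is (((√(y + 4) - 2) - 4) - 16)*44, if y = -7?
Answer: -968 + 44*I*√3 ≈ -968.0 + 76.21*I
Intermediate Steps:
(((√(y + 4) - 2) - 4) - 16)*44 = (((√(-7 + 4) - 2) - 4) - 16)*44 = (((√(-3) - 2) - 4) - 16)*44 = (((I*√3 - 2) - 4) - 16)*44 = (((-2 + I*√3) - 4) - 16)*44 = ((-6 + I*√3) - 16)*44 = (-22 + I*√3)*44 = -968 + 44*I*√3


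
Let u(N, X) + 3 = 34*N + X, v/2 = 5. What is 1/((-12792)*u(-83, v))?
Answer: 1/36009480 ≈ 2.7770e-8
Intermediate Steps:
v = 10 (v = 2*5 = 10)
u(N, X) = -3 + X + 34*N (u(N, X) = -3 + (34*N + X) = -3 + (X + 34*N) = -3 + X + 34*N)
1/((-12792)*u(-83, v)) = 1/((-12792)*(-3 + 10 + 34*(-83))) = -1/(12792*(-3 + 10 - 2822)) = -1/12792/(-2815) = -1/12792*(-1/2815) = 1/36009480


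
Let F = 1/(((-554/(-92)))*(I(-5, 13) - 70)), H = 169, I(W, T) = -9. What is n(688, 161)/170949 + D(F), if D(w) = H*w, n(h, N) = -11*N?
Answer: -1367712319/3740876967 ≈ -0.36561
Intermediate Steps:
F = -46/21883 (F = 1/(((-554/(-92)))*(-9 - 70)) = 1/(-554*(-1/92)*(-79)) = -1/79/(277/46) = (46/277)*(-1/79) = -46/21883 ≈ -0.0021021)
D(w) = 169*w
n(688, 161)/170949 + D(F) = -11*161/170949 + 169*(-46/21883) = -1771*1/170949 - 7774/21883 = -1771/170949 - 7774/21883 = -1367712319/3740876967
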